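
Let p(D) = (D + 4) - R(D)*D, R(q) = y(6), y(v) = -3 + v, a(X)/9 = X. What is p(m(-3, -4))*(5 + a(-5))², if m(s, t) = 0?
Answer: 6400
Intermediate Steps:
a(X) = 9*X
R(q) = 3 (R(q) = -3 + 6 = 3)
p(D) = 4 - 2*D (p(D) = (D + 4) - 3*D = (4 + D) - 3*D = 4 - 2*D)
p(m(-3, -4))*(5 + a(-5))² = (4 - 2*0)*(5 + 9*(-5))² = (4 + 0)*(5 - 45)² = 4*(-40)² = 4*1600 = 6400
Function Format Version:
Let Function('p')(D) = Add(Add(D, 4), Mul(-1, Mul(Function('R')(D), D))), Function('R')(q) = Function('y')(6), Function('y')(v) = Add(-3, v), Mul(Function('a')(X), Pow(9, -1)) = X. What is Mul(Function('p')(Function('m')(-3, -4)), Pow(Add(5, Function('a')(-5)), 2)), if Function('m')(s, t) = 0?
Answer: 6400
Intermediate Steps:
Function('a')(X) = Mul(9, X)
Function('R')(q) = 3 (Function('R')(q) = Add(-3, 6) = 3)
Function('p')(D) = Add(4, Mul(-2, D)) (Function('p')(D) = Add(Add(D, 4), Mul(-1, Mul(3, D))) = Add(Add(4, D), Mul(-3, D)) = Add(4, Mul(-2, D)))
Mul(Function('p')(Function('m')(-3, -4)), Pow(Add(5, Function('a')(-5)), 2)) = Mul(Add(4, Mul(-2, 0)), Pow(Add(5, Mul(9, -5)), 2)) = Mul(Add(4, 0), Pow(Add(5, -45), 2)) = Mul(4, Pow(-40, 2)) = Mul(4, 1600) = 6400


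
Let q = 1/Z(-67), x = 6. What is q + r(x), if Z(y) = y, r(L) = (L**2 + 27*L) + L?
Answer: 13667/67 ≈ 203.99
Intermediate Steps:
r(L) = L**2 + 28*L
q = -1/67 (q = 1/(-67) = -1/67 ≈ -0.014925)
q + r(x) = -1/67 + 6*(28 + 6) = -1/67 + 6*34 = -1/67 + 204 = 13667/67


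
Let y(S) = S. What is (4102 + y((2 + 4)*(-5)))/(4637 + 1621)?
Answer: 2036/3129 ≈ 0.65069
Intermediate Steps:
(4102 + y((2 + 4)*(-5)))/(4637 + 1621) = (4102 + (2 + 4)*(-5))/(4637 + 1621) = (4102 + 6*(-5))/6258 = (4102 - 30)*(1/6258) = 4072*(1/6258) = 2036/3129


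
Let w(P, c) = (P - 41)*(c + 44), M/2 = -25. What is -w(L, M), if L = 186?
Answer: 870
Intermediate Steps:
M = -50 (M = 2*(-25) = -50)
w(P, c) = (-41 + P)*(44 + c)
-w(L, M) = -(-1804 - 41*(-50) + 44*186 + 186*(-50)) = -(-1804 + 2050 + 8184 - 9300) = -1*(-870) = 870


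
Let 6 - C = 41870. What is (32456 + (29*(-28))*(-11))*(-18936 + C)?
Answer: -2516390400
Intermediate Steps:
C = -41864 (C = 6 - 1*41870 = 6 - 41870 = -41864)
(32456 + (29*(-28))*(-11))*(-18936 + C) = (32456 + (29*(-28))*(-11))*(-18936 - 41864) = (32456 - 812*(-11))*(-60800) = (32456 + 8932)*(-60800) = 41388*(-60800) = -2516390400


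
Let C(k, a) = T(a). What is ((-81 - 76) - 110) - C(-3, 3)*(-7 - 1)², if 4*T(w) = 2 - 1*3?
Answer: -251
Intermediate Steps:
T(w) = -¼ (T(w) = (2 - 1*3)/4 = (2 - 3)/4 = (¼)*(-1) = -¼)
C(k, a) = -¼
((-81 - 76) - 110) - C(-3, 3)*(-7 - 1)² = ((-81 - 76) - 110) - (-1)*(-7 - 1)²/4 = (-157 - 110) - (-1)*(-8)²/4 = -267 - (-1)*64/4 = -267 - 1*(-16) = -267 + 16 = -251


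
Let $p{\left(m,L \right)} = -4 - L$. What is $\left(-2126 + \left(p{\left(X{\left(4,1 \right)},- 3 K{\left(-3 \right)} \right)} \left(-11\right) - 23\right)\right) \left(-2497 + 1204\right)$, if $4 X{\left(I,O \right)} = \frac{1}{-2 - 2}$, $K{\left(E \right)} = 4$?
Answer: $2892441$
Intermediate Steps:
$X{\left(I,O \right)} = - \frac{1}{16}$ ($X{\left(I,O \right)} = \frac{1}{4 \left(-2 - 2\right)} = \frac{1}{4 \left(-4\right)} = \frac{1}{4} \left(- \frac{1}{4}\right) = - \frac{1}{16}$)
$\left(-2126 + \left(p{\left(X{\left(4,1 \right)},- 3 K{\left(-3 \right)} \right)} \left(-11\right) - 23\right)\right) \left(-2497 + 1204\right) = \left(-2126 + \left(\left(-4 - \left(-3\right) 4\right) \left(-11\right) - 23\right)\right) \left(-2497 + 1204\right) = \left(-2126 + \left(\left(-4 - -12\right) \left(-11\right) - 23\right)\right) \left(-1293\right) = \left(-2126 + \left(\left(-4 + 12\right) \left(-11\right) - 23\right)\right) \left(-1293\right) = \left(-2126 + \left(8 \left(-11\right) - 23\right)\right) \left(-1293\right) = \left(-2126 - 111\right) \left(-1293\right) = \left(-2237\right) \left(-1293\right) = 2892441$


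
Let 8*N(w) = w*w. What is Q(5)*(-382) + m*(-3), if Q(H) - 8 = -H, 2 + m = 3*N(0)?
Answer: -1140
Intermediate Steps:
N(w) = w²/8 (N(w) = (w*w)/8 = w²/8)
m = -2 (m = -2 + 3*((⅛)*0²) = -2 + 3*((⅛)*0) = -2 + 3*0 = -2 + 0 = -2)
Q(H) = 8 - H
Q(5)*(-382) + m*(-3) = (8 - 1*5)*(-382) - 2*(-3) = (8 - 5)*(-382) + 6 = 3*(-382) + 6 = -1146 + 6 = -1140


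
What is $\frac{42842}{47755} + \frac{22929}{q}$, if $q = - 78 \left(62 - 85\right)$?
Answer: $\frac{390610981}{28557490} \approx 13.678$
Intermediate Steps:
$q = 1794$ ($q = \left(-78\right) \left(-23\right) = 1794$)
$\frac{42842}{47755} + \frac{22929}{q} = \frac{42842}{47755} + \frac{22929}{1794} = 42842 \cdot \frac{1}{47755} + 22929 \cdot \frac{1}{1794} = \frac{42842}{47755} + \frac{7643}{598} = \frac{390610981}{28557490}$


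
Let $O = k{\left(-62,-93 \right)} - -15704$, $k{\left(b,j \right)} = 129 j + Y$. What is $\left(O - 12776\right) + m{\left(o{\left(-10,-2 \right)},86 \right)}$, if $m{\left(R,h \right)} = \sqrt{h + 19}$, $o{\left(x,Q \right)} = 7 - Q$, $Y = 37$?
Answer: $-9032 + \sqrt{105} \approx -9021.8$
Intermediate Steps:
$k{\left(b,j \right)} = 37 + 129 j$ ($k{\left(b,j \right)} = 129 j + 37 = 37 + 129 j$)
$m{\left(R,h \right)} = \sqrt{19 + h}$
$O = 3744$ ($O = \left(37 + 129 \left(-93\right)\right) - -15704 = \left(37 - 11997\right) + 15704 = -11960 + 15704 = 3744$)
$\left(O - 12776\right) + m{\left(o{\left(-10,-2 \right)},86 \right)} = \left(3744 - 12776\right) + \sqrt{19 + 86} = -9032 + \sqrt{105}$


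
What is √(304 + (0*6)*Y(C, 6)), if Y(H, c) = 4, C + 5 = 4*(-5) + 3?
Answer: 4*√19 ≈ 17.436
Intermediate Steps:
C = -22 (C = -5 + (4*(-5) + 3) = -5 + (-20 + 3) = -5 - 17 = -22)
√(304 + (0*6)*Y(C, 6)) = √(304 + (0*6)*4) = √(304 + 0*4) = √(304 + 0) = √304 = 4*√19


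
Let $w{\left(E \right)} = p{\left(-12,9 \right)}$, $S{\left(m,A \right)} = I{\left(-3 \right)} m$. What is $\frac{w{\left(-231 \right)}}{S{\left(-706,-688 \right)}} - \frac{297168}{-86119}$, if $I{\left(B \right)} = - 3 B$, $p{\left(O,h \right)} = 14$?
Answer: $\frac{943499903}{273600063} \approx 3.4485$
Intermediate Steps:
$S{\left(m,A \right)} = 9 m$ ($S{\left(m,A \right)} = \left(-3\right) \left(-3\right) m = 9 m$)
$w{\left(E \right)} = 14$
$\frac{w{\left(-231 \right)}}{S{\left(-706,-688 \right)}} - \frac{297168}{-86119} = \frac{14}{9 \left(-706\right)} - \frac{297168}{-86119} = \frac{14}{-6354} - - \frac{297168}{86119} = 14 \left(- \frac{1}{6354}\right) + \frac{297168}{86119} = - \frac{7}{3177} + \frac{297168}{86119} = \frac{943499903}{273600063}$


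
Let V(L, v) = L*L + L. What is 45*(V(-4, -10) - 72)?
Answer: -2700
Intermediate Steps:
V(L, v) = L + L² (V(L, v) = L² + L = L + L²)
45*(V(-4, -10) - 72) = 45*(-4*(1 - 4) - 72) = 45*(-4*(-3) - 72) = 45*(12 - 72) = 45*(-60) = -2700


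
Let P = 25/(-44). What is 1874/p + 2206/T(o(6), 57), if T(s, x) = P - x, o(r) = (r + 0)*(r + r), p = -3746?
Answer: -184174293/4744309 ≈ -38.820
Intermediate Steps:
o(r) = 2*r² (o(r) = r*(2*r) = 2*r²)
P = -25/44 (P = 25*(-1/44) = -25/44 ≈ -0.56818)
T(s, x) = -25/44 - x
1874/p + 2206/T(o(6), 57) = 1874/(-3746) + 2206/(-25/44 - 1*57) = 1874*(-1/3746) + 2206/(-25/44 - 57) = -937/1873 + 2206/(-2533/44) = -937/1873 + 2206*(-44/2533) = -937/1873 - 97064/2533 = -184174293/4744309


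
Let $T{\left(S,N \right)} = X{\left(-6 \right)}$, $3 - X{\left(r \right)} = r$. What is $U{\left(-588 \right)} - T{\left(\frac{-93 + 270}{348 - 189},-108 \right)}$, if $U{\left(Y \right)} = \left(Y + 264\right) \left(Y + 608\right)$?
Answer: $-6489$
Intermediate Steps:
$X{\left(r \right)} = 3 - r$
$U{\left(Y \right)} = \left(264 + Y\right) \left(608 + Y\right)$
$T{\left(S,N \right)} = 9$ ($T{\left(S,N \right)} = 3 - -6 = 3 + 6 = 9$)
$U{\left(-588 \right)} - T{\left(\frac{-93 + 270}{348 - 189},-108 \right)} = \left(160512 + \left(-588\right)^{2} + 872 \left(-588\right)\right) - 9 = \left(160512 + 345744 - 512736\right) - 9 = -6480 - 9 = -6489$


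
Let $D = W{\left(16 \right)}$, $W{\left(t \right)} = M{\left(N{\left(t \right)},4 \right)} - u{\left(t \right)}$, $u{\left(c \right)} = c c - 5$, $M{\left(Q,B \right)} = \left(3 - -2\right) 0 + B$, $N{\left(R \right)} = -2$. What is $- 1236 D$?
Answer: $305292$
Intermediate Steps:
$M{\left(Q,B \right)} = B$ ($M{\left(Q,B \right)} = \left(3 + 2\right) 0 + B = 5 \cdot 0 + B = 0 + B = B$)
$u{\left(c \right)} = -5 + c^{2}$ ($u{\left(c \right)} = c^{2} - 5 = -5 + c^{2}$)
$W{\left(t \right)} = 9 - t^{2}$ ($W{\left(t \right)} = 4 - \left(-5 + t^{2}\right) = 9 - t^{2}$)
$D = -247$ ($D = 9 - 16^{2} = 9 - 256 = -247$)
$- 1236 D = \left(-1236\right) \left(-247\right) = 305292$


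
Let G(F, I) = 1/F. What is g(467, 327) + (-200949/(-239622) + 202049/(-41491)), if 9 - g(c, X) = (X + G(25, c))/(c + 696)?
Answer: 451688121636891/96356065796050 ≈ 4.6877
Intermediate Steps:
g(c, X) = 9 - (1/25 + X)/(696 + c) (g(c, X) = 9 - (X + 1/25)/(c + 696) = 9 - (X + 1/25)/(696 + c) = 9 - (1/25 + X)/(696 + c))
g(467, 327) + (-200949/(-239622) + 202049/(-41491)) = (156599/25 - 1*327 + 9*467)/(696 + 467) + (-200949/(-239622) + 202049/(-41491)) = (156599/25 - 327 + 4203)/1163 + (-200949*(-1/239622) + 202049*(-1/41491)) = (1/1163)*(253499/25) + (66983/79874 - 202049/41491) = 253499/29075 - 13359270173/3314052134 = 451688121636891/96356065796050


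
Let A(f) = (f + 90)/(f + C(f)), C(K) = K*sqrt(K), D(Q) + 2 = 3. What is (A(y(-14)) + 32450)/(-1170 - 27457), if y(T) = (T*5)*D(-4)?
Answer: 2*(-113575*sqrt(70) + 113574*I)/(200389*(sqrt(70) - I)) ≈ -1.1335 - 1.176e-6*I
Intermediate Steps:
D(Q) = 1 (D(Q) = -2 + 3 = 1)
y(T) = 5*T (y(T) = (T*5)*1 = (5*T)*1 = 5*T)
C(K) = K**(3/2)
A(f) = (90 + f)/(f + f**(3/2)) (A(f) = (f + 90)/(f + f**(3/2)) = (90 + f)/(f + f**(3/2)))
(A(y(-14)) + 32450)/(-1170 - 27457) = ((90 + 5*(-14))/(5*(-14) + (5*(-14))**(3/2)) + 32450)/(-1170 - 27457) = ((90 - 70)/(-70 + (-70)**(3/2)) + 32450)/(-28627) = (20/(-70 - 70*I*sqrt(70)) + 32450)*(-1/28627) = (32450 + 20/(-70 - 70*I*sqrt(70)))*(-1/28627) = -32450/28627 - 20/(28627*(-70 - 70*I*sqrt(70)))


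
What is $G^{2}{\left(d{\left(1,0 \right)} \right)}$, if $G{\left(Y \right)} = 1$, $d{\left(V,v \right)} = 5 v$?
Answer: $1$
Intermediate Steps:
$G^{2}{\left(d{\left(1,0 \right)} \right)} = 1^{2} = 1$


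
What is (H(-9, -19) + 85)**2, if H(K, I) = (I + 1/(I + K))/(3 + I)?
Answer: 1490963769/200704 ≈ 7428.7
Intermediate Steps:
H(K, I) = (I + 1/(I + K))/(3 + I)
(H(-9, -19) + 85)**2 = ((1 + (-19)**2 - 19*(-9))/((-19)**2 + 3*(-19) + 3*(-9) - 19*(-9)) + 85)**2 = ((1 + 361 + 171)/(361 - 57 - 27 + 171) + 85)**2 = (533/448 + 85)**2 = (38613/448)**2 = 1490963769/200704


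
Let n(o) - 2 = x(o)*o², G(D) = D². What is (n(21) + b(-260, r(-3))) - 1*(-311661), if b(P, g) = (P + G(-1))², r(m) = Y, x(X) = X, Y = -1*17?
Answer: 388005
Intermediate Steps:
Y = -17
r(m) = -17
b(P, g) = (1 + P)² (b(P, g) = (P + (-1)²)² = (P + 1)² = (1 + P)²)
n(o) = 2 + o³ (n(o) = 2 + o*o² = 2 + o³)
(n(21) + b(-260, r(-3))) - 1*(-311661) = ((2 + 21³) + (1 - 260)²) - 1*(-311661) = ((2 + 9261) + (-259)²) + 311661 = (9263 + 67081) + 311661 = 76344 + 311661 = 388005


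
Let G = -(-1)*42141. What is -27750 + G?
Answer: 14391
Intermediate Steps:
G = 42141 (G = -1*(-42141) = 42141)
-27750 + G = -27750 + 42141 = 14391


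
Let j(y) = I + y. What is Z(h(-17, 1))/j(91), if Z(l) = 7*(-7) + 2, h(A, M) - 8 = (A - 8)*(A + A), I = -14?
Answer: -47/77 ≈ -0.61039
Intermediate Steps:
h(A, M) = 8 + 2*A*(-8 + A) (h(A, M) = 8 + (A - 8)*(A + A) = 8 + (-8 + A)*(2*A) = 8 + 2*A*(-8 + A))
Z(l) = -47 (Z(l) = -49 + 2 = -47)
j(y) = -14 + y
Z(h(-17, 1))/j(91) = -47/(-14 + 91) = -47/77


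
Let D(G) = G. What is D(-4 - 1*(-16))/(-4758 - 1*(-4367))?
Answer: -12/391 ≈ -0.030691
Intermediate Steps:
D(-4 - 1*(-16))/(-4758 - 1*(-4367)) = (-4 - 1*(-16))/(-4758 - 1*(-4367)) = (-4 + 16)/(-4758 + 4367) = 12/(-391) = 12*(-1/391) = -12/391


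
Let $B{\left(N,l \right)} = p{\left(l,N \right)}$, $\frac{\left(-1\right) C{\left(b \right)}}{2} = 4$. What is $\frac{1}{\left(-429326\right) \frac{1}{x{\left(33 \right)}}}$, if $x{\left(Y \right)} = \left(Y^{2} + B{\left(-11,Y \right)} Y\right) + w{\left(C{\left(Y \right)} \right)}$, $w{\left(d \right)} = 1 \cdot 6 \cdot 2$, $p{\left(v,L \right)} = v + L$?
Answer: $- \frac{1827}{429326} \approx -0.0042555$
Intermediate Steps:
$p{\left(v,L \right)} = L + v$
$C{\left(b \right)} = -8$ ($C{\left(b \right)} = \left(-2\right) 4 = -8$)
$B{\left(N,l \right)} = N + l$
$w{\left(d \right)} = 12$ ($w{\left(d \right)} = 6 \cdot 2 = 12$)
$x{\left(Y \right)} = 12 + Y^{2} + Y \left(-11 + Y\right)$ ($x{\left(Y \right)} = \left(Y^{2} + \left(-11 + Y\right) Y\right) + 12 = \left(Y^{2} + Y \left(-11 + Y\right)\right) + 12 = 12 + Y^{2} + Y \left(-11 + Y\right)$)
$\frac{1}{\left(-429326\right) \frac{1}{x{\left(33 \right)}}} = \frac{1}{\left(-429326\right) \frac{1}{12 + 33^{2} + 33 \left(-11 + 33\right)}} = \frac{1}{\left(-429326\right) \frac{1}{12 + 1089 + 33 \cdot 22}} = \frac{1}{\left(-429326\right) \frac{1}{12 + 1089 + 726}} = \frac{1}{\left(-429326\right) \frac{1}{1827}} = \frac{1}{- \frac{429326}{1827}} = - \frac{1827}{429326}$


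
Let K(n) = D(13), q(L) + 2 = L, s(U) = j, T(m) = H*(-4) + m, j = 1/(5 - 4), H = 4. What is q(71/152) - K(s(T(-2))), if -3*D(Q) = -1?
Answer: -851/456 ≈ -1.8662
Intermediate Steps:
D(Q) = 1/3 (D(Q) = -1/3*(-1) = 1/3)
j = 1 (j = 1/1 = 1)
T(m) = -16 + m (T(m) = 4*(-4) + m = -16 + m)
s(U) = 1
q(L) = -2 + L
K(n) = 1/3
q(71/152) - K(s(T(-2))) = (-2 + 71/152) - 1*1/3 = (-2 + 71*(1/152)) - 1/3 = (-2 + 71/152) - 1/3 = -233/152 - 1/3 = -851/456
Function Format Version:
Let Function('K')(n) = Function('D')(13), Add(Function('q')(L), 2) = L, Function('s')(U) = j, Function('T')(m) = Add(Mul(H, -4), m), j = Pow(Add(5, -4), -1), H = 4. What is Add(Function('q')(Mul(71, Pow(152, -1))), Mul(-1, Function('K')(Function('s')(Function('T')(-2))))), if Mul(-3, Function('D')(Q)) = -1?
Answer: Rational(-851, 456) ≈ -1.8662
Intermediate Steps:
Function('D')(Q) = Rational(1, 3) (Function('D')(Q) = Mul(Rational(-1, 3), -1) = Rational(1, 3))
j = 1 (j = Pow(1, -1) = 1)
Function('T')(m) = Add(-16, m) (Function('T')(m) = Add(Mul(4, -4), m) = Add(-16, m))
Function('s')(U) = 1
Function('q')(L) = Add(-2, L)
Function('K')(n) = Rational(1, 3)
Add(Function('q')(Mul(71, Pow(152, -1))), Mul(-1, Function('K')(Function('s')(Function('T')(-2))))) = Add(Add(-2, Mul(71, Pow(152, -1))), Mul(-1, Rational(1, 3))) = Add(Add(-2, Mul(71, Rational(1, 152))), Rational(-1, 3)) = Add(Add(-2, Rational(71, 152)), Rational(-1, 3)) = Add(Rational(-233, 152), Rational(-1, 3)) = Rational(-851, 456)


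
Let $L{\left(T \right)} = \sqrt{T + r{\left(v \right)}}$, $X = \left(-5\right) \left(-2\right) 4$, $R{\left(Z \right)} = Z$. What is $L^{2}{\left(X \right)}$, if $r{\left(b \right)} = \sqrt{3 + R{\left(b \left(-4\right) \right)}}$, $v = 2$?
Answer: $40 + i \sqrt{5} \approx 40.0 + 2.2361 i$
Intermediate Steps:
$r{\left(b \right)} = \sqrt{3 - 4 b}$ ($r{\left(b \right)} = \sqrt{3 + b \left(-4\right)} = \sqrt{3 - 4 b}$)
$X = 40$ ($X = 10 \cdot 4 = 40$)
$L{\left(T \right)} = \sqrt{T + i \sqrt{5}}$ ($L{\left(T \right)} = \sqrt{T + \sqrt{3 - 8}} = \sqrt{T + \sqrt{-5}} = \sqrt{T + i \sqrt{5}}$)
$L^{2}{\left(X \right)} = \left(\sqrt{40 + i \sqrt{5}}\right)^{2} = 40 + i \sqrt{5}$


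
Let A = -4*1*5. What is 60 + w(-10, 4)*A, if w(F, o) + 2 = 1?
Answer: 80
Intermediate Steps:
w(F, o) = -1 (w(F, o) = -2 + 1 = -1)
A = -20 (A = -4*5 = -20)
60 + w(-10, 4)*A = 60 - 1*(-20) = 60 + 20 = 80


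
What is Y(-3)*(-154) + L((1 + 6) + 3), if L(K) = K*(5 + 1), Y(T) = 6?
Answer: -864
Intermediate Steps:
L(K) = 6*K (L(K) = K*6 = 6*K)
Y(-3)*(-154) + L((1 + 6) + 3) = 6*(-154) + 6*((1 + 6) + 3) = -924 + 6*(7 + 3) = -924 + 6*10 = -924 + 60 = -864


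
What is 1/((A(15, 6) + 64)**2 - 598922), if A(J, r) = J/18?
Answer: -36/21409871 ≈ -1.6815e-6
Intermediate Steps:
A(J, r) = J/18 (A(J, r) = J*(1/18) = J/18)
1/((A(15, 6) + 64)**2 - 598922) = 1/(((1/18)*15 + 64)**2 - 598922) = 1/((5/6 + 64)**2 - 598922) = 1/((389/6)**2 - 598922) = 1/(151321/36 - 598922) = 1/(-21409871/36) = -36/21409871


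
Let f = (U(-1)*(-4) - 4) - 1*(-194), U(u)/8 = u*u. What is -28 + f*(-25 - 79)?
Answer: -16460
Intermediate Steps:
U(u) = 8*u² (U(u) = 8*(u*u) = 8*u²)
f = 158 (f = ((8*(-1)²)*(-4) - 4) - 1*(-194) = ((8*1)*(-4) - 4) + 194 = (8*(-4) - 4) + 194 = (-32 - 4) + 194 = -36 + 194 = 158)
-28 + f*(-25 - 79) = -28 + 158*(-25 - 79) = -28 + 158*(-104) = -28 - 16432 = -16460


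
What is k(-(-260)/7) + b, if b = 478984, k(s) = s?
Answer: 3353148/7 ≈ 4.7902e+5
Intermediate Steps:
k(-(-260)/7) + b = -(-260)/7 + 478984 = -13*(-20/7) + 478984 = 260/7 + 478984 = 3353148/7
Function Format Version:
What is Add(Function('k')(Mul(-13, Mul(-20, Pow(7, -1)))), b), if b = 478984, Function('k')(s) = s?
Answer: Rational(3353148, 7) ≈ 4.7902e+5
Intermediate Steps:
Add(Function('k')(Mul(-13, Mul(-20, Pow(7, -1)))), b) = Add(Mul(-13, Mul(-20, Pow(7, -1))), 478984) = Add(Mul(-13, Mul(-20, Rational(1, 7))), 478984) = Add(Mul(-13, Rational(-20, 7)), 478984) = Add(Rational(260, 7), 478984) = Rational(3353148, 7)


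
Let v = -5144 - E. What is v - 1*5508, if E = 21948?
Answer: -32600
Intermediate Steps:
v = -27092 (v = -5144 - 1*21948 = -5144 - 21948 = -27092)
v - 1*5508 = -27092 - 1*5508 = -27092 - 5508 = -32600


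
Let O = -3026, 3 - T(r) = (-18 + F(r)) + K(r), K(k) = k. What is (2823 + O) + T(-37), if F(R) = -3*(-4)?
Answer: -157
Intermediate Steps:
F(R) = 12
T(r) = 9 - r (T(r) = 3 - ((-18 + 12) + r) = 3 - (-6 + r) = 3 + (6 - r) = 9 - r)
(2823 + O) + T(-37) = (2823 - 3026) + (9 - 1*(-37)) = -203 + (9 + 37) = -203 + 46 = -157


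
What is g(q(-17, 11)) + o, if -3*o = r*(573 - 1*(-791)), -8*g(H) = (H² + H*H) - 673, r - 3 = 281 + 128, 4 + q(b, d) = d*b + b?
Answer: -4753309/24 ≈ -1.9805e+5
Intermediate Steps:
q(b, d) = -4 + b + b*d (q(b, d) = -4 + (d*b + b) = -4 + (b*d + b) = -4 + (b + b*d) = -4 + b + b*d)
r = 412 (r = 3 + (281 + 128) = 3 + 409 = 412)
g(H) = 673/8 - H²/4 (g(H) = -((H² + H*H) - 673)/8 = -((H² + H²) - 673)/8 = -(2*H² - 673)/8 = -(-673 + 2*H²)/8 = 673/8 - H²/4)
o = -561968/3 (o = -412*(573 - 1*(-791))/3 = -412*(573 + 791)/3 = -412*1364/3 = -⅓*561968 = -561968/3 ≈ -1.8732e+5)
g(q(-17, 11)) + o = (673/8 - (-4 - 17 - 17*11)²/4) - 561968/3 = (673/8 - (-4 - 17 - 187)²/4) - 561968/3 = (673/8 - ¼*(-208)²) - 561968/3 = (673/8 - ¼*43264) - 561968/3 = (673/8 - 10816) - 561968/3 = -85855/8 - 561968/3 = -4753309/24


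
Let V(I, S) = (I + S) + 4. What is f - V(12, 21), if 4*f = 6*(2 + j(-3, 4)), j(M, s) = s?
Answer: -28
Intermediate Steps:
V(I, S) = 4 + I + S
f = 9 (f = (6*(2 + 4))/4 = (6*6)/4 = (¼)*36 = 9)
f - V(12, 21) = 9 - (4 + 12 + 21) = 9 - 1*37 = 9 - 37 = -28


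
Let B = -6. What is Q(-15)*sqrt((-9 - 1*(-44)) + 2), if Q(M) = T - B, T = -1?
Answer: 5*sqrt(37) ≈ 30.414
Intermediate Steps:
Q(M) = 5 (Q(M) = -1 - 1*(-6) = -1 + 6 = 5)
Q(-15)*sqrt((-9 - 1*(-44)) + 2) = 5*sqrt((-9 - 1*(-44)) + 2) = 5*sqrt((-9 + 44) + 2) = 5*sqrt(35 + 2) = 5*sqrt(37)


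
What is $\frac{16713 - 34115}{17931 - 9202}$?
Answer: $- \frac{2486}{1247} \approx -1.9936$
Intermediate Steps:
$\frac{16713 - 34115}{17931 - 9202} = - \frac{17402}{8729} = \left(-17402\right) \frac{1}{8729} = - \frac{2486}{1247}$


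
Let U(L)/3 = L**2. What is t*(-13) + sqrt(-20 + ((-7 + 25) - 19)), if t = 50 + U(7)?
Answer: -2561 + I*sqrt(21) ≈ -2561.0 + 4.5826*I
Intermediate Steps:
U(L) = 3*L**2
t = 197 (t = 50 + 3*7**2 = 50 + 3*49 = 50 + 147 = 197)
t*(-13) + sqrt(-20 + ((-7 + 25) - 19)) = 197*(-13) + sqrt(-20 + ((-7 + 25) - 19)) = -2561 + sqrt(-20 + (18 - 19)) = -2561 + sqrt(-20 - 1) = -2561 + sqrt(-21) = -2561 + I*sqrt(21)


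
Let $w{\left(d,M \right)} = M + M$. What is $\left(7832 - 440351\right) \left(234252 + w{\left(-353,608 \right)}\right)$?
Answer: $-101844383892$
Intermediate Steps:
$w{\left(d,M \right)} = 2 M$
$\left(7832 - 440351\right) \left(234252 + w{\left(-353,608 \right)}\right) = \left(7832 - 440351\right) \left(234252 + 2 \cdot 608\right) = - 432519 \left(234252 + 1216\right) = \left(-432519\right) 235468 = -101844383892$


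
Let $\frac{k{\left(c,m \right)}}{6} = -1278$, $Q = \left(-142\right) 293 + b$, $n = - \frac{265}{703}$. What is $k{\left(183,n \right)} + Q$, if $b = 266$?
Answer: $-49008$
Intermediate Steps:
$n = - \frac{265}{703}$ ($n = \left(-265\right) \frac{1}{703} = - \frac{265}{703} \approx -0.37696$)
$Q = -41340$ ($Q = \left(-142\right) 293 + 266 = -41606 + 266 = -41340$)
$k{\left(c,m \right)} = -7668$ ($k{\left(c,m \right)} = 6 \left(-1278\right) = -7668$)
$k{\left(183,n \right)} + Q = -7668 - 41340 = -49008$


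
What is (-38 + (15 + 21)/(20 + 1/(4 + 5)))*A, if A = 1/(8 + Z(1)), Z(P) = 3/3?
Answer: -6554/1629 ≈ -4.0233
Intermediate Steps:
Z(P) = 1 (Z(P) = 3*(⅓) = 1)
A = ⅑ (A = 1/(8 + 1) = 1/9 = ⅑ ≈ 0.11111)
(-38 + (15 + 21)/(20 + 1/(4 + 5)))*A = (-38 + (15 + 21)/(20 + 1/(4 + 5)))*(⅑) = (-38 + 36/(20 + 1/9))*(⅑) = (-38 + 36/(20 + ⅑))*(⅑) = (-38 + 36/(181/9))*(⅑) = (-38 + 36*(9/181))*(⅑) = (-38 + 324/181)*(⅑) = -6554/181*⅑ = -6554/1629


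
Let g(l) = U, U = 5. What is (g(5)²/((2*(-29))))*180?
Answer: -2250/29 ≈ -77.586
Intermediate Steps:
g(l) = 5
(g(5)²/((2*(-29))))*180 = (5²/((2*(-29))))*180 = (25/(-58))*180 = (25*(-1/58))*180 = -25/58*180 = -2250/29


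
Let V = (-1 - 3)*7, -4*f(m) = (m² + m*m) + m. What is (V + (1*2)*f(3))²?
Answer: 5929/4 ≈ 1482.3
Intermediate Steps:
f(m) = -m²/2 - m/4 (f(m) = -((m² + m*m) + m)/4 = -((m² + m²) + m)/4 = -(2*m² + m)/4 = -(m + 2*m²)/4 = -m²/2 - m/4)
V = -28 (V = -4*7 = -28)
(V + (1*2)*f(3))² = (-28 + (1*2)*(-¼*3*(1 + 2*3)))² = (-28 + 2*(-¼*3*(1 + 6)))² = (-28 + 2*(-¼*3*7))² = (-28 + 2*(-21/4))² = (-28 - 21/2)² = (-77/2)² = 5929/4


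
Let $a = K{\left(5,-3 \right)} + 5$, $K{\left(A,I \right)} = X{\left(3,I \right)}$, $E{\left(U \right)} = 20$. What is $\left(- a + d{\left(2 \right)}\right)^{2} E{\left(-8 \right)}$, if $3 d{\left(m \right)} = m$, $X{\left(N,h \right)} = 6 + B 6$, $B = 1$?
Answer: $\frac{48020}{9} \approx 5335.6$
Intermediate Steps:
$X{\left(N,h \right)} = 12$ ($X{\left(N,h \right)} = 6 + 1 \cdot 6 = 6 + 6 = 12$)
$d{\left(m \right)} = \frac{m}{3}$
$K{\left(A,I \right)} = 12$
$a = 17$ ($a = 12 + 5 = 17$)
$\left(- a + d{\left(2 \right)}\right)^{2} E{\left(-8 \right)} = \left(\left(-1\right) 17 + \frac{1}{3} \cdot 2\right)^{2} \cdot 20 = \left(-17 + \frac{2}{3}\right)^{2} \cdot 20 = \left(- \frac{49}{3}\right)^{2} \cdot 20 = \frac{2401}{9} \cdot 20 = \frac{48020}{9}$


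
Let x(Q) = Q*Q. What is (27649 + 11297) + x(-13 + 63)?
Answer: 41446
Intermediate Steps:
x(Q) = Q²
(27649 + 11297) + x(-13 + 63) = (27649 + 11297) + (-13 + 63)² = 38946 + 50² = 38946 + 2500 = 41446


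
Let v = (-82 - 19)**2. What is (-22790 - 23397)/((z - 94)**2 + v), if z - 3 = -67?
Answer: -46187/35165 ≈ -1.3134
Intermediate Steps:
z = -64 (z = 3 - 67 = -64)
v = 10201 (v = (-101)**2 = 10201)
(-22790 - 23397)/((z - 94)**2 + v) = (-22790 - 23397)/((-64 - 94)**2 + 10201) = -46187/((-158)**2 + 10201) = -46187/(24964 + 10201) = -46187/35165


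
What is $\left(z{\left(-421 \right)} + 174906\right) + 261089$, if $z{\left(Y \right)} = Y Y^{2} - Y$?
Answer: $-74182045$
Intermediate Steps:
$z{\left(Y \right)} = Y^{3} - Y$
$\left(z{\left(-421 \right)} + 174906\right) + 261089 = \left(\left(\left(-421\right)^{3} - -421\right) + 174906\right) + 261089 = \left(\left(-74618461 + 421\right) + 174906\right) + 261089 = \left(-74618040 + 174906\right) + 261089 = -74443134 + 261089 = -74182045$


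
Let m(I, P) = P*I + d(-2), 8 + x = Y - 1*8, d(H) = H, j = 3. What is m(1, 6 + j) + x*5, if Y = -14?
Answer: -143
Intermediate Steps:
x = -30 (x = -8 + (-14 - 1*8) = -8 + (-14 - 8) = -8 - 22 = -30)
m(I, P) = -2 + I*P (m(I, P) = P*I - 2 = I*P - 2 = -2 + I*P)
m(1, 6 + j) + x*5 = (-2 + 1*(6 + 3)) - 30*5 = (-2 + 1*9) - 150 = (-2 + 9) - 150 = 7 - 150 = -143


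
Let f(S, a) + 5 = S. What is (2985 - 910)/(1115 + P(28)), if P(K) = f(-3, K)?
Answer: 2075/1107 ≈ 1.8744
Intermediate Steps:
f(S, a) = -5 + S
P(K) = -8 (P(K) = -5 - 3 = -8)
(2985 - 910)/(1115 + P(28)) = (2985 - 910)/(1115 - 8) = 2075/1107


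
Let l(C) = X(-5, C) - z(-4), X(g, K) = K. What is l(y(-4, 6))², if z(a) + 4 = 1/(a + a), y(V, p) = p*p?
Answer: 103041/64 ≈ 1610.0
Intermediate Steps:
y(V, p) = p²
z(a) = -4 + 1/(2*a) (z(a) = -4 + 1/(a + a) = -4 + 1/(2*a))
l(C) = 33/8 + C (l(C) = C - (-4 + (½)/(-4)) = C - (-4 + (½)*(-¼)) = C - (-4 - ⅛) = C - 1*(-33/8) = C + 33/8 = 33/8 + C)
l(y(-4, 6))² = (33/8 + 6²)² = (33/8 + 36)² = (321/8)² = 103041/64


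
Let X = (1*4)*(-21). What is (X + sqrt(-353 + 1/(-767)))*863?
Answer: -72492 + 3452*I*sqrt(12979174)/767 ≈ -72492.0 + 16214.0*I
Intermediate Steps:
X = -84 (X = 4*(-21) = -84)
(X + sqrt(-353 + 1/(-767)))*863 = (-84 + sqrt(-353 + 1/(-767)))*863 = (-84 + sqrt(-353 - 1/767))*863 = (-84 + sqrt(-270752/767))*863 = (-84 + 4*I*sqrt(12979174)/767)*863 = -72492 + 3452*I*sqrt(12979174)/767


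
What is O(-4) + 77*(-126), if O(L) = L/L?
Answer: -9701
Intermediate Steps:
O(L) = 1
O(-4) + 77*(-126) = 1 + 77*(-126) = 1 - 9702 = -9701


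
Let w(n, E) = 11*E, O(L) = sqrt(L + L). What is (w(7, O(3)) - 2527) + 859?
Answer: -1668 + 11*sqrt(6) ≈ -1641.1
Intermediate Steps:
O(L) = sqrt(2)*sqrt(L) (O(L) = sqrt(2*L) = sqrt(2)*sqrt(L))
(w(7, O(3)) - 2527) + 859 = (11*(sqrt(2)*sqrt(3)) - 2527) + 859 = (11*sqrt(6) - 2527) + 859 = (-2527 + 11*sqrt(6)) + 859 = -1668 + 11*sqrt(6)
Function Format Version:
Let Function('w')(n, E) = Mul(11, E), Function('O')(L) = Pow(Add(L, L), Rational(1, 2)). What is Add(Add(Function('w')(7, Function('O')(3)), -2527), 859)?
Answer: Add(-1668, Mul(11, Pow(6, Rational(1, 2)))) ≈ -1641.1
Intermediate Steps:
Function('O')(L) = Mul(Pow(2, Rational(1, 2)), Pow(L, Rational(1, 2))) (Function('O')(L) = Pow(Mul(2, L), Rational(1, 2)) = Mul(Pow(2, Rational(1, 2)), Pow(L, Rational(1, 2))))
Add(Add(Function('w')(7, Function('O')(3)), -2527), 859) = Add(Add(Mul(11, Mul(Pow(2, Rational(1, 2)), Pow(3, Rational(1, 2)))), -2527), 859) = Add(Add(Mul(11, Pow(6, Rational(1, 2))), -2527), 859) = Add(Add(-2527, Mul(11, Pow(6, Rational(1, 2)))), 859) = Add(-1668, Mul(11, Pow(6, Rational(1, 2))))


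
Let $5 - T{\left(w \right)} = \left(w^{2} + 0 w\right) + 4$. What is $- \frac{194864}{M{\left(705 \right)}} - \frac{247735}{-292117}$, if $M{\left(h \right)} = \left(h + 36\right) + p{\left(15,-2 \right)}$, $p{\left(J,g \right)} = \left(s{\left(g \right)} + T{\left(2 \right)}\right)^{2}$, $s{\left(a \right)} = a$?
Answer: $- \frac{28366661039}{111880811} \approx -253.54$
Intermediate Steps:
$T{\left(w \right)} = 1 - w^{2}$ ($T{\left(w \right)} = 5 - \left(\left(w^{2} + 0 w\right) + 4\right) = 5 - \left(\left(w^{2} + 0\right) + 4\right) = 5 - \left(w^{2} + 4\right) = 5 - \left(4 + w^{2}\right) = 1 - w^{2}$)
$p{\left(J,g \right)} = \left(-3 + g\right)^{2}$ ($p{\left(J,g \right)} = \left(g + \left(1 - 2^{2}\right)\right)^{2} = \left(g + \left(1 - 4\right)\right)^{2} = \left(g - 3\right)^{2} = \left(-3 + g\right)^{2}$)
$M{\left(h \right)} = 61 + h$ ($M{\left(h \right)} = \left(h + 36\right) + \left(-3 - 2\right)^{2} = \left(36 + h\right) + \left(-5\right)^{2} = \left(36 + h\right) + 25 = 61 + h$)
$- \frac{194864}{M{\left(705 \right)}} - \frac{247735}{-292117} = - \frac{194864}{61 + 705} - \frac{247735}{-292117} = - \frac{194864}{766} - - \frac{247735}{292117} = \left(-194864\right) \frac{1}{766} + \frac{247735}{292117} = - \frac{97432}{383} + \frac{247735}{292117} = - \frac{28366661039}{111880811}$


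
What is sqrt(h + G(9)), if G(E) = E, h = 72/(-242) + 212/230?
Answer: sqrt(15400915)/1265 ≈ 3.1023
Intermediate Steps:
h = 8686/13915 (h = 72*(-1/242) + 212*(1/230) = -36/121 + 106/115 = 8686/13915 ≈ 0.62422)
sqrt(h + G(9)) = sqrt(8686/13915 + 9) = sqrt(133921/13915) = sqrt(15400915)/1265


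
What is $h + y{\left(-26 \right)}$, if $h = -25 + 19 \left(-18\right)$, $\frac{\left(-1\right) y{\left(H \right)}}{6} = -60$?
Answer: $-7$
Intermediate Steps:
$y{\left(H \right)} = 360$ ($y{\left(H \right)} = \left(-6\right) \left(-60\right) = 360$)
$h = -367$ ($h = -25 - 342 = -367$)
$h + y{\left(-26 \right)} = -367 + 360 = -7$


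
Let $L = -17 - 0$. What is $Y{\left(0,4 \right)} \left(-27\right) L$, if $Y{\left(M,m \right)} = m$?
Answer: $1836$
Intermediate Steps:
$L = -17$ ($L = -17 + 0 = -17$)
$Y{\left(0,4 \right)} \left(-27\right) L = 4 \left(-27\right) \left(-17\right) = \left(-108\right) \left(-17\right) = 1836$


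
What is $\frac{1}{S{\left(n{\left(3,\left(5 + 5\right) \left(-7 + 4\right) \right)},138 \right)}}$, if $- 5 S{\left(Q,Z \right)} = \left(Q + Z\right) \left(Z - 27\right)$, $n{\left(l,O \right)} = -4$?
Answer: $- \frac{5}{14874} \approx -0.00033616$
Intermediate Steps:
$S{\left(Q,Z \right)} = - \frac{\left(-27 + Z\right) \left(Q + Z\right)}{5}$ ($S{\left(Q,Z \right)} = - \frac{\left(Q + Z\right) \left(Z - 27\right)}{5} = - \frac{\left(Q + Z\right) \left(-27 + Z\right)}{5} = - \frac{\left(-27 + Z\right) \left(Q + Z\right)}{5}$)
$\frac{1}{S{\left(n{\left(3,\left(5 + 5\right) \left(-7 + 4\right) \right)},138 \right)}} = \frac{1}{- \frac{138^{2}}{5} + \frac{27}{5} \left(-4\right) + \frac{27}{5} \cdot 138 - \left(- \frac{4}{5}\right) 138} = \frac{1}{\left(- \frac{1}{5}\right) 19044 - \frac{108}{5} + \frac{3726}{5} + \frac{552}{5}} = \frac{1}{- \frac{19044}{5} - \frac{108}{5} + \frac{3726}{5} + \frac{552}{5}} = \frac{1}{- \frac{14874}{5}} = - \frac{5}{14874}$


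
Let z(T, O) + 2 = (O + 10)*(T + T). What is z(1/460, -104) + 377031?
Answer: 43358288/115 ≈ 3.7703e+5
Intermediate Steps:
z(T, O) = -2 + 2*T*(10 + O) (z(T, O) = -2 + (O + 10)*(T + T) = -2 + (10 + O)*(2*T) = -2 + 2*T*(10 + O))
z(1/460, -104) + 377031 = (-2 + 20/460 + 2*(-104)/460) + 377031 = (-2 + 20*(1/460) + 2*(-104)*(1/460)) + 377031 = (-2 + 1/23 - 52/115) + 377031 = -277/115 + 377031 = 43358288/115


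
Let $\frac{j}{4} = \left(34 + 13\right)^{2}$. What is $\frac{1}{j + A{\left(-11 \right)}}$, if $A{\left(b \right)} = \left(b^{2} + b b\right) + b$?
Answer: $\frac{1}{9067} \approx 0.00011029$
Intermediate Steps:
$A{\left(b \right)} = b + 2 b^{2}$ ($A{\left(b \right)} = \left(b^{2} + b^{2}\right) + b = 2 b^{2} + b = b + 2 b^{2}$)
$j = 8836$ ($j = 4 \left(34 + 13\right)^{2} = 4 \cdot 47^{2} = 4 \cdot 2209 = 8836$)
$\frac{1}{j + A{\left(-11 \right)}} = \frac{1}{8836 - 11 \left(1 + 2 \left(-11\right)\right)} = \frac{1}{8836 - 11 \left(1 - 22\right)} = \frac{1}{8836 - -231} = \frac{1}{8836 + 231} = \frac{1}{9067}$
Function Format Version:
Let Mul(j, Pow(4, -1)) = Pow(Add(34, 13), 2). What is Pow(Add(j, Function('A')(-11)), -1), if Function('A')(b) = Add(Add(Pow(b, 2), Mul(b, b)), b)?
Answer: Rational(1, 9067) ≈ 0.00011029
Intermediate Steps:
Function('A')(b) = Add(b, Mul(2, Pow(b, 2))) (Function('A')(b) = Add(Add(Pow(b, 2), Pow(b, 2)), b) = Add(Mul(2, Pow(b, 2)), b) = Add(b, Mul(2, Pow(b, 2))))
j = 8836 (j = Mul(4, Pow(Add(34, 13), 2)) = Mul(4, Pow(47, 2)) = Mul(4, 2209) = 8836)
Pow(Add(j, Function('A')(-11)), -1) = Pow(Add(8836, Mul(-11, Add(1, Mul(2, -11)))), -1) = Pow(Add(8836, Mul(-11, Add(1, -22))), -1) = Pow(Add(8836, Mul(-11, -21)), -1) = Pow(Add(8836, 231), -1) = Pow(9067, -1) = Rational(1, 9067)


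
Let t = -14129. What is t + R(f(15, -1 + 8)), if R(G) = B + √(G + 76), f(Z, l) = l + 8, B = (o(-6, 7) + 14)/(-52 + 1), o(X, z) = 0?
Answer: -720593/51 + √91 ≈ -14120.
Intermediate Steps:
B = -14/51 (B = (0 + 14)/(-52 + 1) = 14/(-51) = 14*(-1/51) = -14/51 ≈ -0.27451)
f(Z, l) = 8 + l
R(G) = -14/51 + √(76 + G) (R(G) = -14/51 + √(G + 76) = -14/51 + √(76 + G))
t + R(f(15, -1 + 8)) = -14129 + (-14/51 + √(76 + (8 + (-1 + 8)))) = -14129 + (-14/51 + √(76 + (8 + 7))) = -14129 + (-14/51 + √(76 + 15)) = -14129 + (-14/51 + √91) = -720593/51 + √91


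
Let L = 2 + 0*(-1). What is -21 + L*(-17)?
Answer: -55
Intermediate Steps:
L = 2 (L = 2 + 0 = 2)
-21 + L*(-17) = -21 + 2*(-17) = -21 - 34 = -55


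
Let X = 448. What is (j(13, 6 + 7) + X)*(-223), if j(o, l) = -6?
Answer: -98566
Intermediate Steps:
(j(13, 6 + 7) + X)*(-223) = (-6 + 448)*(-223) = 442*(-223) = -98566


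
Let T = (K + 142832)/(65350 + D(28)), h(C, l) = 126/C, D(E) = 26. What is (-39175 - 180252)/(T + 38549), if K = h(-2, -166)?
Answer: -14345259552/2520322193 ≈ -5.6918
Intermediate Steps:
K = -63 (K = 126/(-2) = 126*(-½) = -63)
T = 142769/65376 (T = (-63 + 142832)/(65350 + 26) = 142769/65376 ≈ 2.1838)
(-39175 - 180252)/(T + 38549) = (-39175 - 180252)/(142769/65376 + 38549) = -219427/2520322193/65376 = -219427*65376/2520322193 = -14345259552/2520322193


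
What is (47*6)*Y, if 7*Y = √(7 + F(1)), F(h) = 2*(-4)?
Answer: 282*I/7 ≈ 40.286*I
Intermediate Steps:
F(h) = -8
Y = I/7 (Y = √(7 - 8)/7 = √(-1)/7 = I/7 ≈ 0.14286*I)
(47*6)*Y = (47*6)*(I/7) = 282*(I/7) = 282*I/7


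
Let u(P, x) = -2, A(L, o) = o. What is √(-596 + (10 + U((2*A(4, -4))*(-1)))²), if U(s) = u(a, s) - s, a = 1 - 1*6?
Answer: 2*I*√149 ≈ 24.413*I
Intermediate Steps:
a = -5 (a = 1 - 6 = -5)
U(s) = -2 - s
√(-596 + (10 + U((2*A(4, -4))*(-1)))²) = √(-596 + (10 + (-2 - 2*(-4)*(-1)))²) = √(-596 + (10 + (-2 - (-8)*(-1)))²) = √(-596 + (10 + (-2 - 1*8))²) = √(-596 + (10 + (-2 - 8))²) = √(-596 + (10 - 10)²) = √(-596 + 0²) = √(-596 + 0) = √(-596) = 2*I*√149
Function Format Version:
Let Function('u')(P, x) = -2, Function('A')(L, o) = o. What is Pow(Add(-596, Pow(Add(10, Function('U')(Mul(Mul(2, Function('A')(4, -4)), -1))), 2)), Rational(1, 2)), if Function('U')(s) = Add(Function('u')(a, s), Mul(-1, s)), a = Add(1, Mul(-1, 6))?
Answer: Mul(2, I, Pow(149, Rational(1, 2))) ≈ Mul(24.413, I)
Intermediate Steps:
a = -5 (a = Add(1, -6) = -5)
Function('U')(s) = Add(-2, Mul(-1, s))
Pow(Add(-596, Pow(Add(10, Function('U')(Mul(Mul(2, Function('A')(4, -4)), -1))), 2)), Rational(1, 2)) = Pow(Add(-596, Pow(Add(10, Add(-2, Mul(-1, Mul(Mul(2, -4), -1)))), 2)), Rational(1, 2)) = Pow(Add(-596, Pow(Add(10, Add(-2, Mul(-1, Mul(-8, -1)))), 2)), Rational(1, 2)) = Pow(Add(-596, Pow(Add(10, Add(-2, Mul(-1, 8))), 2)), Rational(1, 2)) = Pow(Add(-596, Pow(Add(10, Add(-2, -8)), 2)), Rational(1, 2)) = Pow(Add(-596, Pow(Add(10, -10), 2)), Rational(1, 2)) = Pow(Add(-596, Pow(0, 2)), Rational(1, 2)) = Pow(Add(-596, 0), Rational(1, 2)) = Pow(-596, Rational(1, 2)) = Mul(2, I, Pow(149, Rational(1, 2)))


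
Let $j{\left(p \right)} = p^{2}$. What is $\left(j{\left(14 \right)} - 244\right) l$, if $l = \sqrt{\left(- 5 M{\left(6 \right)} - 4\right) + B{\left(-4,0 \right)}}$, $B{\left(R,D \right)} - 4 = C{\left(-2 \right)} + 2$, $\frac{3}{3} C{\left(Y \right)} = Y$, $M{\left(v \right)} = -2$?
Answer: $- 48 \sqrt{10} \approx -151.79$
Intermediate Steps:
$C{\left(Y \right)} = Y$
$B{\left(R,D \right)} = 4$ ($B{\left(R,D \right)} = 4 + \left(-2 + 2\right) = 4 + 0 = 4$)
$l = \sqrt{10}$ ($l = \sqrt{\left(\left(-5\right) \left(-2\right) - 4\right) + 4} = \sqrt{\left(10 - 4\right) + 4} = \sqrt{6 + 4} = \sqrt{10} \approx 3.1623$)
$\left(j{\left(14 \right)} - 244\right) l = \left(14^{2} - 244\right) \sqrt{10} = \left(196 - 244\right) \sqrt{10} = - 48 \sqrt{10}$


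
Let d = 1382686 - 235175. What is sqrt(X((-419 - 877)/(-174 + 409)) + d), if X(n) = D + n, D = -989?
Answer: sqrt(63316372890)/235 ≈ 1070.8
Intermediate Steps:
X(n) = -989 + n
d = 1147511
sqrt(X((-419 - 877)/(-174 + 409)) + d) = sqrt((-989 + (-419 - 877)/(-174 + 409)) + 1147511) = sqrt((-989 - 1296/235) + 1147511) = sqrt(-233711/235 + 1147511) = sqrt(269431374/235) = sqrt(63316372890)/235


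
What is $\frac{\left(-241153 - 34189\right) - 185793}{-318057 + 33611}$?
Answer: $\frac{461135}{284446} \approx 1.6212$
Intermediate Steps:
$\frac{\left(-241153 - 34189\right) - 185793}{-318057 + 33611} = \frac{\left(-241153 - 34189\right) - 185793}{-284446} = \left(-275342 - 185793\right) \left(- \frac{1}{284446}\right) = \left(-461135\right) \left(- \frac{1}{284446}\right) = \frac{461135}{284446}$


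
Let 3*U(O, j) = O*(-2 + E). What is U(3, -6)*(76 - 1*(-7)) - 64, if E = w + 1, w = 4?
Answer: 185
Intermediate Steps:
E = 5 (E = 4 + 1 = 5)
U(O, j) = O (U(O, j) = (O*(-2 + 5))/3 = (O*3)/3 = (3*O)/3 = O)
U(3, -6)*(76 - 1*(-7)) - 64 = 3*(76 - 1*(-7)) - 64 = 3*(76 + 7) - 64 = 3*83 - 64 = 249 - 64 = 185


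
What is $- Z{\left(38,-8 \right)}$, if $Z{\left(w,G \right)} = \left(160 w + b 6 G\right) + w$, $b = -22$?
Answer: $-7174$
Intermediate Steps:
$Z{\left(w,G \right)} = - 132 G + 161 w$ ($Z{\left(w,G \right)} = \left(160 w + \left(-22\right) 6 G\right) + w = \left(160 w - 132 G\right) + w = \left(- 132 G + 160 w\right) + w = - 132 G + 161 w$)
$- Z{\left(38,-8 \right)} = - (\left(-132\right) \left(-8\right) + 161 \cdot 38) = - (1056 + 6118) = \left(-1\right) 7174 = -7174$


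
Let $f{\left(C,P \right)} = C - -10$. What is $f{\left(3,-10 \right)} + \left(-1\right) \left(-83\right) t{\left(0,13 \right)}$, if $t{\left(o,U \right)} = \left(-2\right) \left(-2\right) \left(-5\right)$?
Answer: $-1647$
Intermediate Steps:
$f{\left(C,P \right)} = 10 + C$ ($f{\left(C,P \right)} = C + 10 = 10 + C$)
$t{\left(o,U \right)} = -20$ ($t{\left(o,U \right)} = 4 \left(-5\right) = -20$)
$f{\left(3,-10 \right)} + \left(-1\right) \left(-83\right) t{\left(0,13 \right)} = \left(10 + 3\right) + \left(-1\right) \left(-83\right) \left(-20\right) = 13 + 83 \left(-20\right) = 13 - 1660 = -1647$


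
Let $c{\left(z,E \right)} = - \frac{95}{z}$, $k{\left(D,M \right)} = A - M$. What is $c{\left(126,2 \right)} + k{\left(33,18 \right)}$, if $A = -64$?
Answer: $- \frac{10427}{126} \approx -82.754$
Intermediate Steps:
$k{\left(D,M \right)} = -64 - M$
$c{\left(126,2 \right)} + k{\left(33,18 \right)} = - \frac{95}{126} - 82 = - \frac{10427}{126}$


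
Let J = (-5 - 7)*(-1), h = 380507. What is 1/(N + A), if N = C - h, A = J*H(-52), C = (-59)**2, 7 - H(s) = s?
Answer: -1/376318 ≈ -2.6573e-6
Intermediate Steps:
J = 12 (J = -12*(-1) = 12)
H(s) = 7 - s
C = 3481
A = 708 (A = 12*(7 - 1*(-52)) = 12*(7 + 52) = 12*59 = 708)
N = -377026 (N = 3481 - 1*380507 = 3481 - 380507 = -377026)
1/(N + A) = 1/(-377026 + 708) = 1/(-376318) = -1/376318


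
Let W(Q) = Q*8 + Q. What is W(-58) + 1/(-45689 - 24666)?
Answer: -36725311/70355 ≈ -522.00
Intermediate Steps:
W(Q) = 9*Q (W(Q) = 8*Q + Q = 9*Q)
W(-58) + 1/(-45689 - 24666) = 9*(-58) + 1/(-45689 - 24666) = -522 + 1/(-70355) = -522 - 1/70355 = -36725311/70355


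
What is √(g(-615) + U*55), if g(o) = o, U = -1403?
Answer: 2*I*√19445 ≈ 278.89*I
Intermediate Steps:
√(g(-615) + U*55) = √(-615 - 1403*55) = √(-615 - 77165) = √(-77780) = 2*I*√19445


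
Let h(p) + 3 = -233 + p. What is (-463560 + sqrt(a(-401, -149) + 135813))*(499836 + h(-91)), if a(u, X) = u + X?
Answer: -231552392040 + 499509*sqrt(135263) ≈ -2.3137e+11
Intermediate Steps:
a(u, X) = X + u
h(p) = -236 + p (h(p) = -3 + (-233 + p) = -236 + p)
(-463560 + sqrt(a(-401, -149) + 135813))*(499836 + h(-91)) = (-463560 + sqrt((-149 - 401) + 135813))*(499836 + (-236 - 91)) = (-463560 + sqrt(-550 + 135813))*(499836 - 327) = (-463560 + sqrt(135263))*499509 = -231552392040 + 499509*sqrt(135263)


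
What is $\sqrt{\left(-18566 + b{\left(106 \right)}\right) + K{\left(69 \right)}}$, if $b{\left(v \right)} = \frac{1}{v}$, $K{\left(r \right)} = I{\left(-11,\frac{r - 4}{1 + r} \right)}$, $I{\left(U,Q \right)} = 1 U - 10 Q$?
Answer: $\frac{i \sqrt{10232934614}}{742} \approx 136.33 i$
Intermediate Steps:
$I{\left(U,Q \right)} = U - 10 Q$
$K{\left(r \right)} = -11 - \frac{10 \left(-4 + r\right)}{1 + r}$ ($K{\left(r \right)} = -11 - 10 \frac{r - 4}{1 + r} = -11 - 10 \frac{-4 + r}{1 + r} = -11 - \frac{10 \left(-4 + r\right)}{1 + r}$)
$\sqrt{\left(-18566 + b{\left(106 \right)}\right) + K{\left(69 \right)}} = \sqrt{\left(-18566 + \frac{1}{106}\right) + \frac{29 - 1449}{1 + 69}} = \sqrt{\left(-18566 + \frac{1}{106}\right) + \frac{29 - 1449}{70}} = \sqrt{- \frac{1967995}{106} + \frac{1}{70} \left(-1420\right)} = \sqrt{- \frac{1967995}{106} - \frac{142}{7}} = \sqrt{- \frac{13791017}{742}} = \frac{i \sqrt{10232934614}}{742}$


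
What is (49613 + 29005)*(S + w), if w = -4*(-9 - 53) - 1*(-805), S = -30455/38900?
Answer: 321793261941/3890 ≈ 8.2723e+7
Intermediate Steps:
S = -6091/7780 (S = -30455*1/38900 = -6091/7780 ≈ -0.78290)
w = 1053 (w = -4*(-62) + 805 = 248 + 805 = 1053)
(49613 + 29005)*(S + w) = (49613 + 29005)*(-6091/7780 + 1053) = 78618*(8186249/7780) = 321793261941/3890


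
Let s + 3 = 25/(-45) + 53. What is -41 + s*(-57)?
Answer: -8578/3 ≈ -2859.3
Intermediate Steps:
s = 445/9 (s = -3 + (25/(-45) + 53) = -3 + (25*(-1/45) + 53) = -3 + (-5/9 + 53) = -3 + 472/9 = 445/9 ≈ 49.444)
-41 + s*(-57) = -41 + (445/9)*(-57) = -41 - 8455/3 = -8578/3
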